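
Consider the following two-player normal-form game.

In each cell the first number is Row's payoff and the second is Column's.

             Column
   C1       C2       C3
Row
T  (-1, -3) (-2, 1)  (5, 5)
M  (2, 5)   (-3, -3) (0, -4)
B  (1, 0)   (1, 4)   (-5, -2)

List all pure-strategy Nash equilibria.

(T, C3) and (M, C1) and (B, C2)

Row against C1: payoffs -1, 2, 1 → best response M.
Row against C2: payoffs -2, -3, 1 → best response B.
Row against C3: payoffs 5, 0, -5 → best response T.
Column against T: payoffs -3, 1, 5 → best response C3.
Column against M: payoffs 5, -3, -4 → best response C1.
Column against B: payoffs 0, 4, -2 → best response C2.
Mutual best responses: (T, C3); (M, C1); (B, C2).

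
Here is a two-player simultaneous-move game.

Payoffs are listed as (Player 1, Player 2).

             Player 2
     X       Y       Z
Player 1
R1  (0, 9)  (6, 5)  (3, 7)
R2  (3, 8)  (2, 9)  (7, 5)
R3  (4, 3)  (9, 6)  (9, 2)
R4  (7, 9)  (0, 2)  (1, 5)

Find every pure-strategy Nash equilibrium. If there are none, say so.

For each strategy profile, look for a profitable unilateral deviation.
(R1, X): Player 1 can switch to R2 (0 → 3). Not NE.
(R1, Y): Player 1 can switch to R3 (6 → 9). Not NE.
(R1, Z): Player 1 can switch to R2 (3 → 7). Not NE.
(R2, X): Player 1 can switch to R3 (3 → 4). Not NE.
(R2, Y): Player 1 can switch to R1 (2 → 6). Not NE.
(R2, Z): Player 1 can switch to R3 (7 → 9). Not NE.
(R3, X): Player 1 can switch to R4 (4 → 7). Not NE.
(R3, Y): Player 1 gets 9, best alternative 6; Player 2 gets 6, best alternative 3. No profitable deviation — NE.
(R3, Z): Player 2 can switch to X (2 → 3). Not NE.
(R4, X): Player 1 gets 7, best alternative 4; Player 2 gets 9, best alternative 5. No profitable deviation — NE.
(R4, Y): Player 1 can switch to R1 (0 → 6). Not NE.
(R4, Z): Player 1 can switch to R1 (1 → 3). Not NE.

Pure-strategy Nash equilibria: (R3, Y) and (R4, X)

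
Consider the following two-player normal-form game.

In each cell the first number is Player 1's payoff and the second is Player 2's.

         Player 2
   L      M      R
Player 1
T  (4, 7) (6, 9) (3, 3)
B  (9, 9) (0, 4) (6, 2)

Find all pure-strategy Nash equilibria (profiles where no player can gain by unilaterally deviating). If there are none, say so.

(T, M) and (B, L)

For each player, find the best response to each opponent profile; mutual best responses are the pure NE.
Player 1 against L: payoffs 4, 9 → best response B.
Player 1 against M: payoffs 6, 0 → best response T.
Player 1 against R: payoffs 3, 6 → best response B.
Player 2 against T: payoffs 7, 9, 3 → best response M.
Player 2 against B: payoffs 9, 4, 2 → best response L.
Mutual best responses: (T, M); (B, L).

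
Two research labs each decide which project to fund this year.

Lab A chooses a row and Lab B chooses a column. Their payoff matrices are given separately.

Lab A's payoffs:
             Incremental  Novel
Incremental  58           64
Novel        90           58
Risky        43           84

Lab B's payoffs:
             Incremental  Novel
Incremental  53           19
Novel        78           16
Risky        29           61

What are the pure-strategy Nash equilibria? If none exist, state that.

The pure Nash equilibria are (Novel, Incremental), (Risky, Novel).

Lab A against Incremental: payoffs 58, 90, 43 → best response Novel.
Lab A against Novel: payoffs 64, 58, 84 → best response Risky.
Lab B against Incremental: payoffs 53, 19 → best response Incremental.
Lab B against Novel: payoffs 78, 16 → best response Incremental.
Lab B against Risky: payoffs 29, 61 → best response Novel.
Mutual best responses: (Novel, Incremental); (Risky, Novel).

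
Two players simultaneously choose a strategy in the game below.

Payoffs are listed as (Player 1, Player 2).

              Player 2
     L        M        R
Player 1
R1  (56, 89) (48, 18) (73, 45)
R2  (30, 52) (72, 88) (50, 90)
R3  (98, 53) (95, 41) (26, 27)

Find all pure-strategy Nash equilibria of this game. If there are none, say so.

(R3, L)

For each player, find the best response to each opponent profile; mutual best responses are the pure NE.
Player 1 against L: payoffs 56, 30, 98 → best response R3.
Player 1 against M: payoffs 48, 72, 95 → best response R3.
Player 1 against R: payoffs 73, 50, 26 → best response R1.
Player 2 against R1: payoffs 89, 18, 45 → best response L.
Player 2 against R2: payoffs 52, 88, 90 → best response R.
Player 2 against R3: payoffs 53, 41, 27 → best response L.
Mutual best responses: (R3, L).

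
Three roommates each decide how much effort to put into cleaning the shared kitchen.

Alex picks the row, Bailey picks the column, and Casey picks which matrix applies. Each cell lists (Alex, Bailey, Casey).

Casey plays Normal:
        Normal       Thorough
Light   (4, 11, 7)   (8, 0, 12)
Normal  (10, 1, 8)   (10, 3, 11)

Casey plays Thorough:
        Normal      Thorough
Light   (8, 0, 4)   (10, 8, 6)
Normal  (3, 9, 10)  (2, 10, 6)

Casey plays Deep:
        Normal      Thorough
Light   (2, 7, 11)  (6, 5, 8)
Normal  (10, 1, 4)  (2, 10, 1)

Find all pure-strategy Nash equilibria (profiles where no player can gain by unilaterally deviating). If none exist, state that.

Pure NE: (Normal, Thorough, Normal)

Alex against (Normal, Normal): payoffs 4, 10 → best response Normal.
Alex against (Normal, Thorough): payoffs 8, 3 → best response Light.
Alex against (Normal, Deep): payoffs 2, 10 → best response Normal.
Alex against (Thorough, Normal): payoffs 8, 10 → best response Normal.
Alex against (Thorough, Thorough): payoffs 10, 2 → best response Light.
Alex against (Thorough, Deep): payoffs 6, 2 → best response Light.
Bailey against (Light, Normal): payoffs 11, 0 → best response Normal.
Bailey against (Light, Thorough): payoffs 0, 8 → best response Thorough.
Bailey against (Light, Deep): payoffs 7, 5 → best response Normal.
Bailey against (Normal, Normal): payoffs 1, 3 → best response Thorough.
Bailey against (Normal, Thorough): payoffs 9, 10 → best response Thorough.
Bailey against (Normal, Deep): payoffs 1, 10 → best response Thorough.
Casey against (Light, Normal): payoffs 7, 4, 11 → best response Deep.
Casey against (Light, Thorough): payoffs 12, 6, 8 → best response Normal.
Casey against (Normal, Normal): payoffs 8, 10, 4 → best response Thorough.
Casey against (Normal, Thorough): payoffs 11, 6, 1 → best response Normal.
Mutual best responses: (Normal, Thorough, Normal).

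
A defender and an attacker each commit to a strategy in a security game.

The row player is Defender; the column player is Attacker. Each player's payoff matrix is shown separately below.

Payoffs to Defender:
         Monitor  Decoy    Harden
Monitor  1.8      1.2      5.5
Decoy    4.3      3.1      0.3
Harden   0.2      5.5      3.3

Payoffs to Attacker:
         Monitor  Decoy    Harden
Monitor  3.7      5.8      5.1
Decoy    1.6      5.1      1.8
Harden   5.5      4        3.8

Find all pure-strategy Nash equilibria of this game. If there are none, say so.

Mark each player's best response to every combination of opponents' strategies; a profile where every player is best-responding is a pure Nash equilibrium.
Defender against Monitor: payoffs 1.8, 4.3, 0.2 → best response Decoy.
Defender against Decoy: payoffs 1.2, 3.1, 5.5 → best response Harden.
Defender against Harden: payoffs 5.5, 0.3, 3.3 → best response Monitor.
Attacker against Monitor: payoffs 3.7, 5.8, 5.1 → best response Decoy.
Attacker against Decoy: payoffs 1.6, 5.1, 1.8 → best response Decoy.
Attacker against Harden: payoffs 5.5, 4, 3.8 → best response Monitor.
No profile is a mutual best response for all players.

none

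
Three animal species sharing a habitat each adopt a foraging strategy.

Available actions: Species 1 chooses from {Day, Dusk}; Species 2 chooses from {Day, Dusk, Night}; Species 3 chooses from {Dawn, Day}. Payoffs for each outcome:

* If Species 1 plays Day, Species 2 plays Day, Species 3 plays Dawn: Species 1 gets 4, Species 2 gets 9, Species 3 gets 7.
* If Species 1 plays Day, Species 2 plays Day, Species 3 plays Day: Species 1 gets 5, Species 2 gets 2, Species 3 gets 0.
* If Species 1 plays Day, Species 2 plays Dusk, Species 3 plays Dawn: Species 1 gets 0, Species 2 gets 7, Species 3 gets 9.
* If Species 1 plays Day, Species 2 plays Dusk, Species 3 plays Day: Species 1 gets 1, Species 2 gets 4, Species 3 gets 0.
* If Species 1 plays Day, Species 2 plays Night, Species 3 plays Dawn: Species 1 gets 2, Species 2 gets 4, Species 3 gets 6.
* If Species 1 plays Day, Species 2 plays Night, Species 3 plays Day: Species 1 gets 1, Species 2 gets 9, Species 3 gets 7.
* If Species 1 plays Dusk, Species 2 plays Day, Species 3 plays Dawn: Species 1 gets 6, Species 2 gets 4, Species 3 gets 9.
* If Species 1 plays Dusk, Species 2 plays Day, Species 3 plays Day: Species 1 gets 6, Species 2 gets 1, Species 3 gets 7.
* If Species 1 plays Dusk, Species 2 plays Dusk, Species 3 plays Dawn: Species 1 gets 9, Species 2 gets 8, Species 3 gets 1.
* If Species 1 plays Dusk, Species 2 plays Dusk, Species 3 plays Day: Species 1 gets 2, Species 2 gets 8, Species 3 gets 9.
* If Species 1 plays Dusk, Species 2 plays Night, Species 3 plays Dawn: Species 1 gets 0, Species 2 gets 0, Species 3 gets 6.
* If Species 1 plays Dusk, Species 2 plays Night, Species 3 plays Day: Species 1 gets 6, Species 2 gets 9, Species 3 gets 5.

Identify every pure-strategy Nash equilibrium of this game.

For each strategy profile, look for a profitable unilateral deviation.
(Day, Day, Dawn): Species 1 can switch to Dusk (4 → 6). Not NE.
(Day, Day, Day): Species 1 can switch to Dusk (5 → 6). Not NE.
(Day, Dusk, Dawn): Species 1 can switch to Dusk (0 → 9). Not NE.
(Day, Dusk, Day): Species 1 can switch to Dusk (1 → 2). Not NE.
(Day, Night, Dawn): Species 2 can switch to Day (4 → 9). Not NE.
(Day, Night, Day): Species 1 can switch to Dusk (1 → 6). Not NE.
(Dusk, Day, Dawn): Species 2 can switch to Dusk (4 → 8). Not NE.
(Dusk, Day, Day): Species 2 can switch to Dusk (1 → 8). Not NE.
(The remaining 4 profiles each have a profitable deviation by the same check.)

No pure-strategy Nash equilibrium.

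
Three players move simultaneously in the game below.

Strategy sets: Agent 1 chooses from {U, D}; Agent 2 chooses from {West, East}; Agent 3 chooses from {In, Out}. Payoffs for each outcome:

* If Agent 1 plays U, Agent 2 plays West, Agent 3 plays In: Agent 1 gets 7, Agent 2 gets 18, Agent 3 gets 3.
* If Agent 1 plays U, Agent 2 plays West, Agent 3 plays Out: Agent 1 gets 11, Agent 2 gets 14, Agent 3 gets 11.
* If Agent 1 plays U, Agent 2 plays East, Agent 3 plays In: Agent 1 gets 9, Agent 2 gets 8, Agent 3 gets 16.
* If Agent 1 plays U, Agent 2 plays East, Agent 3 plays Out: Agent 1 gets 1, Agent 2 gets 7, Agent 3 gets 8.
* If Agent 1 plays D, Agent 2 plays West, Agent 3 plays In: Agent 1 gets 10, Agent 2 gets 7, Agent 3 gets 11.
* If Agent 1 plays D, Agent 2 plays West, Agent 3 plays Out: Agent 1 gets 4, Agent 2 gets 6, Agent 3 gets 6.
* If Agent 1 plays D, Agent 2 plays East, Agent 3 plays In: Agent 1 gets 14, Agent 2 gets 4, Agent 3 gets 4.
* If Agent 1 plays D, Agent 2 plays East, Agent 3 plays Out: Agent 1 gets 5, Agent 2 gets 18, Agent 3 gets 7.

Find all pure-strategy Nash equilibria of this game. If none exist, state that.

(U, West, Out), (D, West, In), (D, East, Out)

For each strategy profile, look for a profitable unilateral deviation.
(U, West, In): Agent 1 can switch to D (7 → 10). Not NE.
(U, West, Out): Agent 1 gets 11, best alternative 4; Agent 2 gets 14, best alternative 7; Agent 3 gets 11, best alternative 3. No profitable deviation — NE.
(U, East, In): Agent 1 can switch to D (9 → 14). Not NE.
(U, East, Out): Agent 1 can switch to D (1 → 5). Not NE.
(D, West, In): Agent 1 gets 10, best alternative 7; Agent 2 gets 7, best alternative 4; Agent 3 gets 11, best alternative 6. No profitable deviation — NE.
(D, West, Out): Agent 1 can switch to U (4 → 11). Not NE.
(D, East, In): Agent 2 can switch to West (4 → 7). Not NE.
(D, East, Out): Agent 1 gets 5, best alternative 1; Agent 2 gets 18, best alternative 6; Agent 3 gets 7, best alternative 4. No profitable deviation — NE.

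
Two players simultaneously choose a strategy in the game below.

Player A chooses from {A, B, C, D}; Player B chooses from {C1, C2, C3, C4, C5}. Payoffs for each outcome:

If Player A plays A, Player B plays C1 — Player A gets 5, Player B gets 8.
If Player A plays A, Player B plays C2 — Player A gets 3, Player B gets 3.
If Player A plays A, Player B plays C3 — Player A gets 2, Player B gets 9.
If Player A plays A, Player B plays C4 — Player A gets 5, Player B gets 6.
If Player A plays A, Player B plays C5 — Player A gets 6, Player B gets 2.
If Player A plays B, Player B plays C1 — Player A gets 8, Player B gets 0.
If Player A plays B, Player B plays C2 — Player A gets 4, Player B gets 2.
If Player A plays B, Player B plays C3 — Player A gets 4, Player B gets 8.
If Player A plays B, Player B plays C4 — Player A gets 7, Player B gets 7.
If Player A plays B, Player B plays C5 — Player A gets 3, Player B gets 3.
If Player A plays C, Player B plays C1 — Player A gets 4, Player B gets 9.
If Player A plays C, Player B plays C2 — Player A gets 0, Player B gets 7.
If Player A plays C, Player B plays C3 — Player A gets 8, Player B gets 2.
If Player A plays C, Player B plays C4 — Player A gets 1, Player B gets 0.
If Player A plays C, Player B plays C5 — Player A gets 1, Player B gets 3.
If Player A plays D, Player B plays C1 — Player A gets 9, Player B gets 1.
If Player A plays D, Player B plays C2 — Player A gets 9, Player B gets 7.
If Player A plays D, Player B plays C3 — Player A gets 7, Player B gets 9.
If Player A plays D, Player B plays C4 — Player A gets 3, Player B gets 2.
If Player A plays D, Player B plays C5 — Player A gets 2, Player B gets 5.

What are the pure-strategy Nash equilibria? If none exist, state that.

(A, C1): Player A can switch to B (5 → 8). Not NE.
(A, C2): Player A can switch to B (3 → 4). Not NE.
(A, C3): Player A can switch to B (2 → 4). Not NE.
(A, C4): Player A can switch to B (5 → 7). Not NE.
(A, C5): Player B can switch to C1 (2 → 8). Not NE.
(B, C1): Player A can switch to D (8 → 9). Not NE.
(B, C2): Player A can switch to D (4 → 9). Not NE.
(B, C3): Player A can switch to C (4 → 8). Not NE.
(B, C4): Player B can switch to C3 (7 → 8). Not NE.
(B, C5): Player A can switch to A (3 → 6). Not NE.
(C, C1): Player A can switch to A (4 → 5). Not NE.
(C, C2): Player A can switch to A (0 → 3). Not NE.
(The remaining 8 profiles each have a profitable deviation by the same check.)

There is no pure-strategy Nash equilibrium.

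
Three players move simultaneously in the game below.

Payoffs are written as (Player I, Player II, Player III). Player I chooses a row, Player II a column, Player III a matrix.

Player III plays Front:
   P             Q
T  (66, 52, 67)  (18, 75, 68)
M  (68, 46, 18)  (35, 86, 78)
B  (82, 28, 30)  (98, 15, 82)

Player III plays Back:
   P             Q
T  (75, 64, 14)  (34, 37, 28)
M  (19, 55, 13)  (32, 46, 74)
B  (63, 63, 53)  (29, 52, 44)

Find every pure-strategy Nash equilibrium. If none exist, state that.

For each strategy profile, look for a profitable unilateral deviation.
(T, P, Front): Player I can switch to M (66 → 68). Not NE.
(T, P, Back): Player III can switch to Front (14 → 67). Not NE.
(T, Q, Front): Player I can switch to M (18 → 35). Not NE.
(T, Q, Back): Player II can switch to P (37 → 64). Not NE.
(M, P, Front): Player I can switch to B (68 → 82). Not NE.
(M, P, Back): Player I can switch to T (19 → 75). Not NE.
(The remaining 6 profiles each have a profitable deviation by the same check.)

There is no pure-strategy Nash equilibrium.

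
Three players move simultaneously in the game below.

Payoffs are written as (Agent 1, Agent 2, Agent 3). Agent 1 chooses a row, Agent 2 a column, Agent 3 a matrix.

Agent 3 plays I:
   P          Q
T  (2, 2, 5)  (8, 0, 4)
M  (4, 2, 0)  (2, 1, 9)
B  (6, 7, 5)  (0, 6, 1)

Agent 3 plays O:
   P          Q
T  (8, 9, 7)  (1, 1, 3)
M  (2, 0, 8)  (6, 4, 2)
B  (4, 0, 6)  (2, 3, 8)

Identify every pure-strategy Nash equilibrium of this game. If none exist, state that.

Pure NE: (T, P, O)

Agent 1 against (P, I): payoffs 2, 4, 6 → best response B.
Agent 1 against (P, O): payoffs 8, 2, 4 → best response T.
Agent 1 against (Q, I): payoffs 8, 2, 0 → best response T.
Agent 1 against (Q, O): payoffs 1, 6, 2 → best response M.
Agent 2 against (T, I): payoffs 2, 0 → best response P.
Agent 2 against (T, O): payoffs 9, 1 → best response P.
Agent 2 against (M, I): payoffs 2, 1 → best response P.
Agent 2 against (M, O): payoffs 0, 4 → best response Q.
Agent 2 against (B, I): payoffs 7, 6 → best response P.
Agent 2 against (B, O): payoffs 0, 3 → best response Q.
Agent 3 against (T, P): payoffs 5, 7 → best response O.
Agent 3 against (T, Q): payoffs 4, 3 → best response I.
Agent 3 against (M, P): payoffs 0, 8 → best response O.
Agent 3 against (M, Q): payoffs 9, 2 → best response I.
Agent 3 against (B, P): payoffs 5, 6 → best response O.
Agent 3 against (B, Q): payoffs 1, 8 → best response O.
Mutual best responses: (T, P, O).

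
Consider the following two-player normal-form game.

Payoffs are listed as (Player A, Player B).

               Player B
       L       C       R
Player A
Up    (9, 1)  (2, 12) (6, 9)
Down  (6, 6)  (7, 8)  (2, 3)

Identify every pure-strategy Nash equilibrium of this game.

Pure NE: (Down, C)

Player A against L: payoffs 9, 6 → best response Up.
Player A against C: payoffs 2, 7 → best response Down.
Player A against R: payoffs 6, 2 → best response Up.
Player B against Up: payoffs 1, 12, 9 → best response C.
Player B against Down: payoffs 6, 8, 3 → best response C.
Mutual best responses: (Down, C).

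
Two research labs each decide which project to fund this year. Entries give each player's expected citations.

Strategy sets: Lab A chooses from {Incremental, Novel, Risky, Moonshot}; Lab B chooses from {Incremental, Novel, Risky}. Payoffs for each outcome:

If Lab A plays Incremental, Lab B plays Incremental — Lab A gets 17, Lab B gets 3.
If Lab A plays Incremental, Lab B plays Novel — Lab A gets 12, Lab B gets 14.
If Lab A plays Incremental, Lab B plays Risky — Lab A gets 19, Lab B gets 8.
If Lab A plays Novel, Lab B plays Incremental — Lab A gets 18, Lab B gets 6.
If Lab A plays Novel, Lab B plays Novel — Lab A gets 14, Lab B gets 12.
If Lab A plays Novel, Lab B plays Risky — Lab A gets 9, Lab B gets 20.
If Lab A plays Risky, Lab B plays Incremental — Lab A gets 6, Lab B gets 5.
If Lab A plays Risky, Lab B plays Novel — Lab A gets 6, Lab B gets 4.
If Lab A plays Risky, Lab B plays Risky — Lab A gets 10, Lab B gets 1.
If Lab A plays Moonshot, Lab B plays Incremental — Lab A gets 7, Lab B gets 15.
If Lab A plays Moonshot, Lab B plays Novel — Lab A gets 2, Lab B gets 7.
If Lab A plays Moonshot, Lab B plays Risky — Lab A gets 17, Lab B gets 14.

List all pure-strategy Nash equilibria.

No pure-strategy Nash equilibrium.

(Incremental, Incremental): Lab A can switch to Novel (17 → 18). Not NE.
(Incremental, Novel): Lab A can switch to Novel (12 → 14). Not NE.
(Incremental, Risky): Lab B can switch to Novel (8 → 14). Not NE.
(Novel, Incremental): Lab B can switch to Novel (6 → 12). Not NE.
(Novel, Novel): Lab B can switch to Risky (12 → 20). Not NE.
(Novel, Risky): Lab A can switch to Incremental (9 → 19). Not NE.
(Risky, Incremental): Lab A can switch to Incremental (6 → 17). Not NE.
(Risky, Novel): Lab A can switch to Incremental (6 → 12). Not NE.
(The remaining 4 profiles each have a profitable deviation by the same check.)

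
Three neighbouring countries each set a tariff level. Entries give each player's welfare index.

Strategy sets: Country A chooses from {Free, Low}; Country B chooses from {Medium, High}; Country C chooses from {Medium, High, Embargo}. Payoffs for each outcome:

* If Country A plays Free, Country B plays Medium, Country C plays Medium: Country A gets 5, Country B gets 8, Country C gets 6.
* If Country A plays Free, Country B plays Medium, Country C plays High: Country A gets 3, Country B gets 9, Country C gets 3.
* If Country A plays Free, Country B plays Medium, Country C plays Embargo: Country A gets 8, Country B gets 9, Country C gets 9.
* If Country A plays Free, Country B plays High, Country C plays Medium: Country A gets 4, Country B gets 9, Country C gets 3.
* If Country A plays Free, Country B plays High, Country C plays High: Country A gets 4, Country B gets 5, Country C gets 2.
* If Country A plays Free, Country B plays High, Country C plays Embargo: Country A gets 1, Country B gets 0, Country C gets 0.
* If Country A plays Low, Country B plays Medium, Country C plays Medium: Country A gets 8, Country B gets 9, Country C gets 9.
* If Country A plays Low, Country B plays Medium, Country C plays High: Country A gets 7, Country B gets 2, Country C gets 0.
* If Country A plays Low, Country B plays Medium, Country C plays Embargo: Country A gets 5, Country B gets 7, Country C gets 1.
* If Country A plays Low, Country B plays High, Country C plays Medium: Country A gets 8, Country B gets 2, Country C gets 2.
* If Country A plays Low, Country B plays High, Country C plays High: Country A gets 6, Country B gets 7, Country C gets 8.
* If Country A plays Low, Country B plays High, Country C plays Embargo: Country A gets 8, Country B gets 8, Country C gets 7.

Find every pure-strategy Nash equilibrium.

Pure-strategy Nash equilibria: (Free, Medium, Embargo); (Low, Medium, Medium); (Low, High, High)

(Free, Medium, Medium): Country A can switch to Low (5 → 8). Not NE.
(Free, Medium, High): Country A can switch to Low (3 → 7). Not NE.
(Free, Medium, Embargo): Country A gets 8, best alternative 5; Country B gets 9, best alternative 0; Country C gets 9, best alternative 6. No profitable deviation — NE.
(Free, High, Medium): Country A can switch to Low (4 → 8). Not NE.
(Free, High, High): Country A can switch to Low (4 → 6). Not NE.
(Free, High, Embargo): Country A can switch to Low (1 → 8). Not NE.
(Low, Medium, Medium): Country A gets 8, best alternative 5; Country B gets 9, best alternative 2; Country C gets 9, best alternative 1. No profitable deviation — NE.
(Low, Medium, High): Country B can switch to High (2 → 7). Not NE.
(Low, Medium, Embargo): Country A can switch to Free (5 → 8). Not NE.
(Low, High, Medium): Country B can switch to Medium (2 → 9). Not NE.
(Low, High, High): Country A gets 6, best alternative 4; Country B gets 7, best alternative 2; Country C gets 8, best alternative 7. No profitable deviation — NE.
(The remaining 1 profile has a profitable deviation by the same check.)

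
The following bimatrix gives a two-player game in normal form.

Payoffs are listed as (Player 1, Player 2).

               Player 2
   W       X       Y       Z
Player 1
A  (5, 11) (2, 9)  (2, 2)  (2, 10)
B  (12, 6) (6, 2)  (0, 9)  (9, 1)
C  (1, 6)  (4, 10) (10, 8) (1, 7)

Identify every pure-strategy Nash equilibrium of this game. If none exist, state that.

Mark each player's best response to every combination of opponents' strategies; a profile where every player is best-responding is a pure Nash equilibrium.
Player 1 against W: payoffs 5, 12, 1 → best response B.
Player 1 against X: payoffs 2, 6, 4 → best response B.
Player 1 against Y: payoffs 2, 0, 10 → best response C.
Player 1 against Z: payoffs 2, 9, 1 → best response B.
Player 2 against A: payoffs 11, 9, 2, 10 → best response W.
Player 2 against B: payoffs 6, 2, 9, 1 → best response Y.
Player 2 against C: payoffs 6, 10, 8, 7 → best response X.
No profile is a mutual best response for all players.

none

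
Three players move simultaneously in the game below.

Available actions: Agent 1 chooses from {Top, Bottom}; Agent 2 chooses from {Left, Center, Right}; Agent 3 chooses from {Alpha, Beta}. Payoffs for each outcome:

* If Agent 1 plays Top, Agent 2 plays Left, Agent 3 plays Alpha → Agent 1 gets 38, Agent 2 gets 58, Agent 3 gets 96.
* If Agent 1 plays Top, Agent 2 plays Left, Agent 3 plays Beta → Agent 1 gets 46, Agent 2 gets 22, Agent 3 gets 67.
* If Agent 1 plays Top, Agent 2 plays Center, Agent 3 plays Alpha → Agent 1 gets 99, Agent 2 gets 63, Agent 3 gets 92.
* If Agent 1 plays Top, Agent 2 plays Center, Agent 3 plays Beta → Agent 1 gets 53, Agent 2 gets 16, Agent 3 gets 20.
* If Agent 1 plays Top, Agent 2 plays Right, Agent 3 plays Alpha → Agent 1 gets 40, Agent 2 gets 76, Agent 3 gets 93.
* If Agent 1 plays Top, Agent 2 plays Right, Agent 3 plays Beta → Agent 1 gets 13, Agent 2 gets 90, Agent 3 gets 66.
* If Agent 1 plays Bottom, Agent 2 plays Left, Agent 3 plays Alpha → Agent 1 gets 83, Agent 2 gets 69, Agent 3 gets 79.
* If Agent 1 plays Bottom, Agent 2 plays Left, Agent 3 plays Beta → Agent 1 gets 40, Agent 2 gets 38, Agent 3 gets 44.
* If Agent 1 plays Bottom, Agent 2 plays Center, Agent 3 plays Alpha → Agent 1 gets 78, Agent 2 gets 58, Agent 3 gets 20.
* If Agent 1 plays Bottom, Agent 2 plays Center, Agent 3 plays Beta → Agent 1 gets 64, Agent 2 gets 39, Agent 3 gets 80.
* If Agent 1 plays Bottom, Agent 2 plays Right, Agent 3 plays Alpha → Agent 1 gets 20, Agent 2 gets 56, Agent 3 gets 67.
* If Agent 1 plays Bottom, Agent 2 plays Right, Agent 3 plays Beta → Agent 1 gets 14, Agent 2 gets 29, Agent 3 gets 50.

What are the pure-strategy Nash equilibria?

(Top, Right, Alpha) and (Bottom, Left, Alpha) and (Bottom, Center, Beta)

For each strategy profile, look for a profitable unilateral deviation.
(Top, Left, Alpha): Agent 1 can switch to Bottom (38 → 83). Not NE.
(Top, Left, Beta): Agent 2 can switch to Right (22 → 90). Not NE.
(Top, Center, Alpha): Agent 2 can switch to Right (63 → 76). Not NE.
(Top, Center, Beta): Agent 1 can switch to Bottom (53 → 64). Not NE.
(Top, Right, Alpha): Agent 1 gets 40, best alternative 20; Agent 2 gets 76, best alternative 63; Agent 3 gets 93, best alternative 66. No profitable deviation — NE.
(Top, Right, Beta): Agent 1 can switch to Bottom (13 → 14). Not NE.
(Bottom, Left, Alpha): Agent 1 gets 83, best alternative 38; Agent 2 gets 69, best alternative 58; Agent 3 gets 79, best alternative 44. No profitable deviation — NE.
(Bottom, Left, Beta): Agent 1 can switch to Top (40 → 46). Not NE.
(Bottom, Center, Alpha): Agent 1 can switch to Top (78 → 99). Not NE.
(Bottom, Center, Beta): Agent 1 gets 64, best alternative 53; Agent 2 gets 39, best alternative 38; Agent 3 gets 80, best alternative 20. No profitable deviation — NE.
(Bottom, Right, Alpha): Agent 1 can switch to Top (20 → 40). Not NE.
(Bottom, Right, Beta): Agent 2 can switch to Left (29 → 38). Not NE.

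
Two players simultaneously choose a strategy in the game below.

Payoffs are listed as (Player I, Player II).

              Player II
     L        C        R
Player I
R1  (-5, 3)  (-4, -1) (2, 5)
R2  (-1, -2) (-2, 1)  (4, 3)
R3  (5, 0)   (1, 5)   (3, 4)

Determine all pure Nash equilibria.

Player I against L: payoffs -5, -1, 5 → best response R3.
Player I against C: payoffs -4, -2, 1 → best response R3.
Player I against R: payoffs 2, 4, 3 → best response R2.
Player II against R1: payoffs 3, -1, 5 → best response R.
Player II against R2: payoffs -2, 1, 3 → best response R.
Player II against R3: payoffs 0, 5, 4 → best response C.
Mutual best responses: (R2, R); (R3, C).

Pure-strategy Nash equilibria: (R2, R) and (R3, C)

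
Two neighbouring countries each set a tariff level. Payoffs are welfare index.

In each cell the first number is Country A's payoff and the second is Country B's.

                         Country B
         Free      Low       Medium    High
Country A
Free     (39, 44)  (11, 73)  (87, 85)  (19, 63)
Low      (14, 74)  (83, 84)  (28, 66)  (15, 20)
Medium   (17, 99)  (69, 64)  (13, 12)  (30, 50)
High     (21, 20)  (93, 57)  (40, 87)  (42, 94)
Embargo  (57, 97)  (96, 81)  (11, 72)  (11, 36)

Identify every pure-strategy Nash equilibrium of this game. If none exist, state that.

Mark each player's best response to every combination of opponents' strategies; a profile where every player is best-responding is a pure Nash equilibrium.
Country A against Free: payoffs 39, 14, 17, 21, 57 → best response Embargo.
Country A against Low: payoffs 11, 83, 69, 93, 96 → best response Embargo.
Country A against Medium: payoffs 87, 28, 13, 40, 11 → best response Free.
Country A against High: payoffs 19, 15, 30, 42, 11 → best response High.
Country B against Free: payoffs 44, 73, 85, 63 → best response Medium.
Country B against Low: payoffs 74, 84, 66, 20 → best response Low.
Country B against Medium: payoffs 99, 64, 12, 50 → best response Free.
Country B against High: payoffs 20, 57, 87, 94 → best response High.
Country B against Embargo: payoffs 97, 81, 72, 36 → best response Free.
Mutual best responses: (Free, Medium); (High, High); (Embargo, Free).

(Free, Medium); (High, High); (Embargo, Free)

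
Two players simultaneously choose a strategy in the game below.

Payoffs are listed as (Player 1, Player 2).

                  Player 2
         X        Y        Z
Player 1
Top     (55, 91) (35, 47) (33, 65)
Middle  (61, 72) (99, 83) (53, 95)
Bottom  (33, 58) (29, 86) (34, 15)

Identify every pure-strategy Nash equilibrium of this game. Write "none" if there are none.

(Top, X): Player 1 can switch to Middle (55 → 61). Not NE.
(Top, Y): Player 1 can switch to Middle (35 → 99). Not NE.
(Top, Z): Player 1 can switch to Middle (33 → 53). Not NE.
(Middle, X): Player 2 can switch to Y (72 → 83). Not NE.
(Middle, Y): Player 2 can switch to Z (83 → 95). Not NE.
(Middle, Z): Player 1 gets 53, best alternative 34; Player 2 gets 95, best alternative 83. No profitable deviation — NE.
(Bottom, X): Player 1 can switch to Top (33 → 55). Not NE.
(Bottom, Y): Player 1 can switch to Top (29 → 35). Not NE.
(Bottom, Z): Player 1 can switch to Middle (34 → 53). Not NE.

Pure NE: (Middle, Z)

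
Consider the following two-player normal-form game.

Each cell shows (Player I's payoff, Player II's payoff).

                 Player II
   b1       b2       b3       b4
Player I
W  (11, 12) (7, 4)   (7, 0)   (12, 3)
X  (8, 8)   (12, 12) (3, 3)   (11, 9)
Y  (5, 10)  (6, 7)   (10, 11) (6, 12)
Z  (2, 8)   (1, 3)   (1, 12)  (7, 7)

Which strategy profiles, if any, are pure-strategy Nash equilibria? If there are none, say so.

Pure-strategy Nash equilibria: (W, b1); (X, b2)

Check each profile: it is a Nash equilibrium iff no player can strictly gain by switching unilaterally.
(W, b1): Player I gets 11, best alternative 8; Player II gets 12, best alternative 4. No profitable deviation — NE.
(W, b2): Player I can switch to X (7 → 12). Not NE.
(W, b3): Player I can switch to Y (7 → 10). Not NE.
(W, b4): Player II can switch to b1 (3 → 12). Not NE.
(X, b1): Player I can switch to W (8 → 11). Not NE.
(X, b2): Player I gets 12, best alternative 7; Player II gets 12, best alternative 9. No profitable deviation — NE.
(X, b3): Player I can switch to W (3 → 7). Not NE.
(X, b4): Player I can switch to W (11 → 12). Not NE.
(The remaining 8 profiles each have a profitable deviation by the same check.)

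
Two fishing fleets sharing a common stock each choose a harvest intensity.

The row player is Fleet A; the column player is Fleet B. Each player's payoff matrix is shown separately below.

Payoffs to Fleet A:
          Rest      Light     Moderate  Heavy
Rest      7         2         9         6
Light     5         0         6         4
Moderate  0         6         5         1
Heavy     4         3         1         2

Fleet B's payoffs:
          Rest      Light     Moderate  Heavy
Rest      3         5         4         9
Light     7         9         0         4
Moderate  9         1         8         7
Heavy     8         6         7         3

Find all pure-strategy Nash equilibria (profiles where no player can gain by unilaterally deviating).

Fleet A against Rest: payoffs 7, 5, 0, 4 → best response Rest.
Fleet A against Light: payoffs 2, 0, 6, 3 → best response Moderate.
Fleet A against Moderate: payoffs 9, 6, 5, 1 → best response Rest.
Fleet A against Heavy: payoffs 6, 4, 1, 2 → best response Rest.
Fleet B against Rest: payoffs 3, 5, 4, 9 → best response Heavy.
Fleet B against Light: payoffs 7, 9, 0, 4 → best response Light.
Fleet B against Moderate: payoffs 9, 1, 8, 7 → best response Rest.
Fleet B against Heavy: payoffs 8, 6, 7, 3 → best response Rest.
Mutual best responses: (Rest, Heavy).

The unique pure-strategy Nash equilibrium is (Rest, Heavy).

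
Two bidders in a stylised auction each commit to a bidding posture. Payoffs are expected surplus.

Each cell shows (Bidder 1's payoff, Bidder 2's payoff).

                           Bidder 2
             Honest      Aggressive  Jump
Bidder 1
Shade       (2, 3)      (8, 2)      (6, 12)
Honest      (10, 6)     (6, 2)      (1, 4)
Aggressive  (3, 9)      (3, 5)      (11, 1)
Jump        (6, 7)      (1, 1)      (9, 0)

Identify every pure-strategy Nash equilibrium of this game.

(Honest, Honest)

(Shade, Honest): Bidder 1 can switch to Honest (2 → 10). Not NE.
(Shade, Aggressive): Bidder 2 can switch to Honest (2 → 3). Not NE.
(Shade, Jump): Bidder 1 can switch to Aggressive (6 → 11). Not NE.
(Honest, Honest): Bidder 1 gets 10, best alternative 6; Bidder 2 gets 6, best alternative 4. No profitable deviation — NE.
(Honest, Aggressive): Bidder 1 can switch to Shade (6 → 8). Not NE.
(Honest, Jump): Bidder 1 can switch to Shade (1 → 6). Not NE.
(Aggressive, Honest): Bidder 1 can switch to Honest (3 → 10). Not NE.
(Aggressive, Aggressive): Bidder 1 can switch to Shade (3 → 8). Not NE.
(Aggressive, Jump): Bidder 2 can switch to Honest (1 → 9). Not NE.
(Jump, Honest): Bidder 1 can switch to Honest (6 → 10). Not NE.
(Jump, Aggressive): Bidder 1 can switch to Shade (1 → 8). Not NE.
(Jump, Jump): Bidder 1 can switch to Aggressive (9 → 11). Not NE.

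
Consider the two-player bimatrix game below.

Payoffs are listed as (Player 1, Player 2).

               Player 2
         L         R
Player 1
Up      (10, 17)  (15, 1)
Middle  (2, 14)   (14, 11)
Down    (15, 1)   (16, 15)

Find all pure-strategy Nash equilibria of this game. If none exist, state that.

The unique pure-strategy Nash equilibrium is (Down, R).

(Up, L): Player 1 can switch to Down (10 → 15). Not NE.
(Up, R): Player 1 can switch to Down (15 → 16). Not NE.
(Middle, L): Player 1 can switch to Up (2 → 10). Not NE.
(Middle, R): Player 1 can switch to Up (14 → 15). Not NE.
(Down, L): Player 2 can switch to R (1 → 15). Not NE.
(Down, R): Player 1 gets 16, best alternative 15; Player 2 gets 15, best alternative 1. No profitable deviation — NE.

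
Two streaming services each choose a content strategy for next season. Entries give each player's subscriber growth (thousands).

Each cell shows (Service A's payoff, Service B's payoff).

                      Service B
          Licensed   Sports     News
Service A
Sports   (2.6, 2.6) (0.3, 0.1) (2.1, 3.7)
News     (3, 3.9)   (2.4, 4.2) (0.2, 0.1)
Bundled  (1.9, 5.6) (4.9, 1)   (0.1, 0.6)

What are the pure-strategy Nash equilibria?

Pure NE: (Sports, News)

Check each profile: it is a Nash equilibrium iff no player can strictly gain by switching unilaterally.
(Sports, Licensed): Service A can switch to News (2.6 → 3). Not NE.
(Sports, Sports): Service A can switch to News (0.3 → 2.4). Not NE.
(Sports, News): Service A gets 2.1, best alternative 0.2; Service B gets 3.7, best alternative 2.6. No profitable deviation — NE.
(News, Licensed): Service B can switch to Sports (3.9 → 4.2). Not NE.
(News, Sports): Service A can switch to Bundled (2.4 → 4.9). Not NE.
(News, News): Service A can switch to Sports (0.2 → 2.1). Not NE.
(Bundled, Licensed): Service A can switch to Sports (1.9 → 2.6). Not NE.
(Bundled, Sports): Service B can switch to Licensed (1 → 5.6). Not NE.
(Bundled, News): Service A can switch to Sports (0.1 → 2.1). Not NE.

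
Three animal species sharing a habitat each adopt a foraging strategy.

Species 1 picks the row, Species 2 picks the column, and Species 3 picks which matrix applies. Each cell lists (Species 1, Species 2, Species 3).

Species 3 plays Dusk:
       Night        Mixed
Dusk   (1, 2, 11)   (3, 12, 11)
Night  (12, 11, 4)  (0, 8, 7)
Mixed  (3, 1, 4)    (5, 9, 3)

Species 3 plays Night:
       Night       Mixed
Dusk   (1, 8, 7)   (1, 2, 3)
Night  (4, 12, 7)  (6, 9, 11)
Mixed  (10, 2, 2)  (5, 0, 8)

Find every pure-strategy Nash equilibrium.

(Dusk, Night, Dusk): Species 1 can switch to Night (1 → 12). Not NE.
(Dusk, Night, Night): Species 1 can switch to Night (1 → 4). Not NE.
(Dusk, Mixed, Dusk): Species 1 can switch to Mixed (3 → 5). Not NE.
(Dusk, Mixed, Night): Species 1 can switch to Night (1 → 6). Not NE.
(Night, Night, Dusk): Species 3 can switch to Night (4 → 7). Not NE.
(Night, Night, Night): Species 1 can switch to Mixed (4 → 10). Not NE.
(Night, Mixed, Dusk): Species 1 can switch to Dusk (0 → 3). Not NE.
(Night, Mixed, Night): Species 2 can switch to Night (9 → 12). Not NE.
(Mixed, Night, Dusk): Species 1 can switch to Night (3 → 12). Not NE.
(Mixed, Night, Night): Species 3 can switch to Dusk (2 → 4). Not NE.
(The remaining 2 profiles each have a profitable deviation by the same check.)

There is no pure-strategy Nash equilibrium.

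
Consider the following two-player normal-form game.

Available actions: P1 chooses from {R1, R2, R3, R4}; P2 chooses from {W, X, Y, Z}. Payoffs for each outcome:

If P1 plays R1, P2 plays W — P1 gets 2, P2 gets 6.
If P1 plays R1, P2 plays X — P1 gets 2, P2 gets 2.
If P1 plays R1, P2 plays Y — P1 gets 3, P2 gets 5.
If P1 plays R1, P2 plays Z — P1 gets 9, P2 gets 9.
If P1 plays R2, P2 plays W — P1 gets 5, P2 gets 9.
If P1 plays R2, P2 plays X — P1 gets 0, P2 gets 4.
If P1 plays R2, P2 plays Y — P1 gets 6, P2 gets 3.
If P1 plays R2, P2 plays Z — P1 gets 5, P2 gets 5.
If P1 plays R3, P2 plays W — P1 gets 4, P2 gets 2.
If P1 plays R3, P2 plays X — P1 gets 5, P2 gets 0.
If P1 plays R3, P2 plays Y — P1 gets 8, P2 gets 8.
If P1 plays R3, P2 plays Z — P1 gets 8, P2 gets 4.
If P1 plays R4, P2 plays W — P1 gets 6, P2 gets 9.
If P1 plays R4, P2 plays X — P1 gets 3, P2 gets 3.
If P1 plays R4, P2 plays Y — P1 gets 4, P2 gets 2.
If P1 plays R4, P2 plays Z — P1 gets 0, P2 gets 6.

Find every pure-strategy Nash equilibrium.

For each player, find the best response to each opponent profile; mutual best responses are the pure NE.
P1 against W: payoffs 2, 5, 4, 6 → best response R4.
P1 against X: payoffs 2, 0, 5, 3 → best response R3.
P1 against Y: payoffs 3, 6, 8, 4 → best response R3.
P1 against Z: payoffs 9, 5, 8, 0 → best response R1.
P2 against R1: payoffs 6, 2, 5, 9 → best response Z.
P2 against R2: payoffs 9, 4, 3, 5 → best response W.
P2 against R3: payoffs 2, 0, 8, 4 → best response Y.
P2 against R4: payoffs 9, 3, 2, 6 → best response W.
Mutual best responses: (R1, Z); (R3, Y); (R4, W).

The pure Nash equilibria are (R1, Z), (R3, Y), (R4, W).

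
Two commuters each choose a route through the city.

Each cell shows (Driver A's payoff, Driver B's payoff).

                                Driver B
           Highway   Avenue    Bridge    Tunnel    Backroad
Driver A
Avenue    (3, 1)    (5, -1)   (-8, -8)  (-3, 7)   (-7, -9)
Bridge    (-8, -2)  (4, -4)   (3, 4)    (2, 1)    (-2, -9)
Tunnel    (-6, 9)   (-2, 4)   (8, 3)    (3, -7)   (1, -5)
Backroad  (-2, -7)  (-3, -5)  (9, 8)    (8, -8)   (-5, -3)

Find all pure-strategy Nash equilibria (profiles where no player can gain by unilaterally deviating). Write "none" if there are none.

Driver A against Highway: payoffs 3, -8, -6, -2 → best response Avenue.
Driver A against Avenue: payoffs 5, 4, -2, -3 → best response Avenue.
Driver A against Bridge: payoffs -8, 3, 8, 9 → best response Backroad.
Driver A against Tunnel: payoffs -3, 2, 3, 8 → best response Backroad.
Driver A against Backroad: payoffs -7, -2, 1, -5 → best response Tunnel.
Driver B against Avenue: payoffs 1, -1, -8, 7, -9 → best response Tunnel.
Driver B against Bridge: payoffs -2, -4, 4, 1, -9 → best response Bridge.
Driver B against Tunnel: payoffs 9, 4, 3, -7, -5 → best response Highway.
Driver B against Backroad: payoffs -7, -5, 8, -8, -3 → best response Bridge.
Mutual best responses: (Backroad, Bridge).

The unique pure-strategy Nash equilibrium is (Backroad, Bridge).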